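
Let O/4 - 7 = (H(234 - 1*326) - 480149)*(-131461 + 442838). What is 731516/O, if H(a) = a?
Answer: -182879/149536001850 ≈ -1.2230e-6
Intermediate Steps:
O = -598144007400 (O = 28 + 4*(((234 - 1*326) - 480149)*(-131461 + 442838)) = 28 + 4*(((234 - 326) - 480149)*311377) = 28 + 4*((-92 - 480149)*311377) = 28 + 4*(-480241*311377) = 28 + 4*(-149536001857) = 28 - 598144007428 = -598144007400)
731516/O = 731516/(-598144007400) = 731516*(-1/598144007400) = -182879/149536001850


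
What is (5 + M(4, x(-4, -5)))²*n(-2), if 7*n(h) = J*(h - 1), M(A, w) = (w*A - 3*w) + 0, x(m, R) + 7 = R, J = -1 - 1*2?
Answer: 63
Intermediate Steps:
J = -3 (J = -1 - 2 = -3)
x(m, R) = -7 + R
M(A, w) = -3*w + A*w (M(A, w) = (A*w - 3*w) + 0 = (-3*w + A*w) + 0 = -3*w + A*w)
n(h) = 3/7 - 3*h/7 (n(h) = (-3*(h - 1))/7 = (-3*(-1 + h))/7 = (3 - 3*h)/7 = 3/7 - 3*h/7)
(5 + M(4, x(-4, -5)))²*n(-2) = (5 + (-7 - 5)*(-3 + 4))²*(3/7 - 3/7*(-2)) = (5 - 12*1)²*(3/7 + 6/7) = (5 - 12)²*(9/7) = (-7)²*(9/7) = 49*(9/7) = 63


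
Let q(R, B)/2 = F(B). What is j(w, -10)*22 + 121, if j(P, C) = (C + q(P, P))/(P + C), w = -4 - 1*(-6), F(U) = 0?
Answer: 297/2 ≈ 148.50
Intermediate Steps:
q(R, B) = 0 (q(R, B) = 2*0 = 0)
w = 2 (w = -4 + 6 = 2)
j(P, C) = C/(C + P) (j(P, C) = (C + 0)/(P + C) = C/(C + P))
j(w, -10)*22 + 121 = -10/(-10 + 2)*22 + 121 = -10/(-8)*22 + 121 = -10*(-⅛)*22 + 121 = (5/4)*22 + 121 = 55/2 + 121 = 297/2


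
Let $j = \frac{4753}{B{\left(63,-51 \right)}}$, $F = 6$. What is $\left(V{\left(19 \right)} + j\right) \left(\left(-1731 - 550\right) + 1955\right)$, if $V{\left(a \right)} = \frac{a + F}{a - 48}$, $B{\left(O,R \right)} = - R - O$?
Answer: $\frac{22516331}{174} \approx 1.294 \cdot 10^{5}$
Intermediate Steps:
$B{\left(O,R \right)} = - O - R$
$V{\left(a \right)} = \frac{6 + a}{-48 + a}$ ($V{\left(a \right)} = \frac{a + 6}{a - 48} = \frac{6 + a}{-48 + a}$)
$j = - \frac{4753}{12}$ ($j = \frac{4753}{\left(-1\right) 63 - -51} = \frac{4753}{-63 + 51} = \frac{4753}{-12} = 4753 \left(- \frac{1}{12}\right) = - \frac{4753}{12} \approx -396.08$)
$\left(V{\left(19 \right)} + j\right) \left(\left(-1731 - 550\right) + 1955\right) = \left(\frac{6 + 19}{-48 + 19} - \frac{4753}{12}\right) \left(\left(-1731 - 550\right) + 1955\right) = \left(\frac{1}{-29} \cdot 25 - \frac{4753}{12}\right) \left(\left(-1731 - 550\right) + 1955\right) = \left(\left(- \frac{1}{29}\right) 25 - \frac{4753}{12}\right) \left(-2281 + 1955\right) = \left(- \frac{25}{29} - \frac{4753}{12}\right) \left(-326\right) = \left(- \frac{138137}{348}\right) \left(-326\right) = \frac{22516331}{174}$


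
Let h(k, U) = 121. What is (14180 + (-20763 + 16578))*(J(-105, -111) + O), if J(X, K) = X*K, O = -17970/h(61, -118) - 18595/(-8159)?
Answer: 113562223583450/987239 ≈ 1.1503e+8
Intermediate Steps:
O = -144367235/987239 (O = -17970/121 - 18595/(-8159) = -17970*1/121 - 18595*(-1/8159) = -17970/121 + 18595/8159 = -144367235/987239 ≈ -146.23)
J(X, K) = K*X
(14180 + (-20763 + 16578))*(J(-105, -111) + O) = (14180 + (-20763 + 16578))*(-111*(-105) - 144367235/987239) = (14180 - 4185)*(11655 - 144367235/987239) = 9995*(11361903310/987239) = 113562223583450/987239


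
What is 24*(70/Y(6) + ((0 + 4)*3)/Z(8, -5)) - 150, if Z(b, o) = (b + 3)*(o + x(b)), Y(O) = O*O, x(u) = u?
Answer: -3122/33 ≈ -94.606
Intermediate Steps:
Y(O) = O**2
Z(b, o) = (3 + b)*(b + o) (Z(b, o) = (b + 3)*(o + b) = (3 + b)*(b + o))
24*(70/Y(6) + ((0 + 4)*3)/Z(8, -5)) - 150 = 24*(70/(6**2) + ((0 + 4)*3)/(8**2 + 3*8 + 3*(-5) + 8*(-5))) - 150 = 24*(70/36 + (4*3)/(64 + 24 - 15 - 40)) - 150 = 24*(70*(1/36) + 12/33) - 150 = 24*(35/18 + 12*(1/33)) - 150 = 24*(35/18 + 4/11) - 150 = 24*(457/198) - 150 = 1828/33 - 150 = -3122/33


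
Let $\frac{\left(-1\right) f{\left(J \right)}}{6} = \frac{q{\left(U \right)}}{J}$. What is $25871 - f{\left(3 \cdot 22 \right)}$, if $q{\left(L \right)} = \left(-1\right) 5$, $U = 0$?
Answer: $\frac{284576}{11} \approx 25871.0$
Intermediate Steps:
$q{\left(L \right)} = -5$
$f{\left(J \right)} = \frac{30}{J}$ ($f{\left(J \right)} = - 6 \left(- \frac{5}{J}\right) = \frac{30}{J}$)
$25871 - f{\left(3 \cdot 22 \right)} = 25871 - \frac{30}{3 \cdot 22} = 25871 - \frac{30}{66} = 25871 - 30 \cdot \frac{1}{66} = 25871 - \frac{5}{11} = \frac{284576}{11}$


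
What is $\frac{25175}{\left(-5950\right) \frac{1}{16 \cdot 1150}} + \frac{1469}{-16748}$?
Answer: $- \frac{155160346011}{1993012} \approx -77852.0$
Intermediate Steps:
$\frac{25175}{\left(-5950\right) \frac{1}{16 \cdot 1150}} + \frac{1469}{-16748} = \frac{25175}{\left(-5950\right) \frac{1}{18400}} + 1469 \left(- \frac{1}{16748}\right) = \frac{25175}{\left(-5950\right) \frac{1}{18400}} - \frac{1469}{16748} = \frac{25175}{- \frac{119}{368}} - \frac{1469}{16748} = 25175 \left(- \frac{368}{119}\right) - \frac{1469}{16748} = - \frac{9264400}{119} - \frac{1469}{16748} = - \frac{155160346011}{1993012}$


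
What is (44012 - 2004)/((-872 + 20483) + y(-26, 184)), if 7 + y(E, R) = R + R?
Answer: 10502/4993 ≈ 2.1033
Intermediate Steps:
y(E, R) = -7 + 2*R (y(E, R) = -7 + (R + R) = -7 + 2*R)
(44012 - 2004)/((-872 + 20483) + y(-26, 184)) = (44012 - 2004)/((-872 + 20483) + (-7 + 2*184)) = 42008/(19611 + (-7 + 368)) = 42008/(19611 + 361) = 42008/19972 = 42008*(1/19972) = 10502/4993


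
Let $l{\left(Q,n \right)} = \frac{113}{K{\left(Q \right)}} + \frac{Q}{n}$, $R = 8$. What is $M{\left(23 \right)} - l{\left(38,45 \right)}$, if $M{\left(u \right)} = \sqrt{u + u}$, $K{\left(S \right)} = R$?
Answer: $- \frac{5389}{360} + \sqrt{46} \approx -8.1871$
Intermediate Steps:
$K{\left(S \right)} = 8$
$M{\left(u \right)} = \sqrt{2} \sqrt{u}$ ($M{\left(u \right)} = \sqrt{2 u} = \sqrt{2} \sqrt{u}$)
$l{\left(Q,n \right)} = \frac{113}{8} + \frac{Q}{n}$
$M{\left(23 \right)} - l{\left(38,45 \right)} = \sqrt{2} \sqrt{23} - \left(\frac{113}{8} + \frac{38}{45}\right) = \sqrt{46} - \left(\frac{113}{8} + 38 \cdot \frac{1}{45}\right) = \sqrt{46} - \left(\frac{113}{8} + \frac{38}{45}\right) = \sqrt{46} - \frac{5389}{360} = - \frac{5389}{360} + \sqrt{46}$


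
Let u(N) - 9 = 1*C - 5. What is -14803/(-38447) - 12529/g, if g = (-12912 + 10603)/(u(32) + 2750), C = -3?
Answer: 1325197655840/88774123 ≈ 14928.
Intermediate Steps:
u(N) = 1 (u(N) = 9 + (1*(-3) - 5) = 9 + (-3 - 5) = 9 - 8 = 1)
g = -2309/2751 (g = (-12912 + 10603)/(1 + 2750) = -2309/2751 ≈ -0.83933)
-14803/(-38447) - 12529/g = -14803/(-38447) - 12529/(-2309/2751) = -14803*(-1/38447) - 12529*(-2751/2309) = 14803/38447 + 34467279/2309 = 1325197655840/88774123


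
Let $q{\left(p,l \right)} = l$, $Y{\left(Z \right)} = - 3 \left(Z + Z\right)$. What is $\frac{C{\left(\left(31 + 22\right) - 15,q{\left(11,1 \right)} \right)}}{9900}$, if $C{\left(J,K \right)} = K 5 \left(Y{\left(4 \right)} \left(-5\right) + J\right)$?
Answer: $\frac{79}{990} \approx 0.079798$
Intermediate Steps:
$Y{\left(Z \right)} = - 6 Z$ ($Y{\left(Z \right)} = - 3 \cdot 2 Z = - 6 Z$)
$C{\left(J,K \right)} = 5 K \left(120 + J\right)$ ($C{\left(J,K \right)} = K 5 \left(\left(-6\right) 4 \left(-5\right) + J\right) = 5 K \left(\left(-24\right) \left(-5\right) + J\right) = 5 K \left(120 + J\right)$)
$\frac{C{\left(\left(31 + 22\right) - 15,q{\left(11,1 \right)} \right)}}{9900} = \frac{5 \cdot 1 \left(120 + \left(\left(31 + 22\right) - 15\right)\right)}{9900} = 5 \cdot 1 \left(120 + \left(53 - 15\right)\right) \frac{1}{9900} = 5 \cdot 1 \left(120 + 38\right) \frac{1}{9900} = 5 \cdot 1 \cdot 158 \cdot \frac{1}{9900} = 790 \cdot \frac{1}{9900} = \frac{79}{990}$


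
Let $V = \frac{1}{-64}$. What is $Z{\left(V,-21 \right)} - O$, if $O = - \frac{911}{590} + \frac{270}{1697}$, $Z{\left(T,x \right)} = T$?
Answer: $\frac{43872729}{32039360} \approx 1.3693$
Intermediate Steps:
$V = - \frac{1}{64} \approx -0.015625$
$O = - \frac{1386667}{1001230}$ ($O = \left(-911\right) \frac{1}{590} + 270 \cdot \frac{1}{1697} = - \frac{911}{590} + \frac{270}{1697} = - \frac{1386667}{1001230} \approx -1.385$)
$Z{\left(V,-21 \right)} - O = - \frac{1}{64} - - \frac{1386667}{1001230} = - \frac{1}{64} + \frac{1386667}{1001230} = \frac{43872729}{32039360}$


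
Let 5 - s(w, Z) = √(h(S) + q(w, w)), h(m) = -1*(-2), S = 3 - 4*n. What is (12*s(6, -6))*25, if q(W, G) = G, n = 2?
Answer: 1500 - 600*√2 ≈ 651.47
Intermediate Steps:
S = -5 (S = 3 - 4*2 = 3 - 8 = -5)
h(m) = 2
s(w, Z) = 5 - √(2 + w)
(12*s(6, -6))*25 = (12*(5 - √(2 + 6)))*25 = (12*(5 - √8))*25 = (12*(5 - 2*√2))*25 = (60 - 24*√2)*25 = 1500 - 600*√2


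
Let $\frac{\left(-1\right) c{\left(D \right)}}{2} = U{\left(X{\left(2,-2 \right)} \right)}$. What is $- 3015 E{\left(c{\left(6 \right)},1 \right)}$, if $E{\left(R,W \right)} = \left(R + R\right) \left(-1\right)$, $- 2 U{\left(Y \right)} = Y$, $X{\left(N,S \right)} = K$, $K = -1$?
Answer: $-6030$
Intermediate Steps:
$X{\left(N,S \right)} = -1$
$U{\left(Y \right)} = - \frac{Y}{2}$
$c{\left(D \right)} = -1$ ($c{\left(D \right)} = - 2 \left(\left(- \frac{1}{2}\right) \left(-1\right)\right) = \left(-2\right) \frac{1}{2} = -1$)
$E{\left(R,W \right)} = - 2 R$ ($E{\left(R,W \right)} = 2 R \left(-1\right) = - 2 R$)
$- 3015 E{\left(c{\left(6 \right)},1 \right)} = - 3015 \left(\left(-2\right) \left(-1\right)\right) = \left(-3015\right) 2 = -6030$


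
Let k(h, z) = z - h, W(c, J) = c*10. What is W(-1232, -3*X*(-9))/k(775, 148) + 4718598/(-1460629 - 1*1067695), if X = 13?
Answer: 1281381397/72057234 ≈ 17.783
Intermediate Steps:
W(c, J) = 10*c
W(-1232, -3*X*(-9))/k(775, 148) + 4718598/(-1460629 - 1*1067695) = (10*(-1232))/(148 - 1*775) + 4718598/(-1460629 - 1*1067695) = -12320/(148 - 775) + 4718598/(-1460629 - 1067695) = -12320/(-627) + 4718598/(-2528324) = -12320*(-1/627) + 4718598*(-1/2528324) = 1120/57 - 2359299/1264162 = 1281381397/72057234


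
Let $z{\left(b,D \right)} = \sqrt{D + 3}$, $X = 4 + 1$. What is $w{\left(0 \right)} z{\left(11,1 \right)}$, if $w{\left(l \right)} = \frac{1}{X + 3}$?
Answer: $\frac{1}{4} \approx 0.25$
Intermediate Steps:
$X = 5$
$z{\left(b,D \right)} = \sqrt{3 + D}$
$w{\left(l \right)} = \frac{1}{8}$ ($w{\left(l \right)} = \frac{1}{5 + 3} = \frac{1}{8}$)
$w{\left(0 \right)} z{\left(11,1 \right)} = \frac{\sqrt{3 + 1}}{8} = \frac{\sqrt{4}}{8} = \frac{1}{8} \cdot 2 = \frac{1}{4}$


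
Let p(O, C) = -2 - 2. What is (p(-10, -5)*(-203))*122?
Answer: 99064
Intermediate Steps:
p(O, C) = -4
(p(-10, -5)*(-203))*122 = -4*(-203)*122 = 812*122 = 99064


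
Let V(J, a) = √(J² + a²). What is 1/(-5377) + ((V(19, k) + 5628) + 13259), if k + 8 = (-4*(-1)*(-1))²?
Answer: 101555398/5377 + 5*√17 ≈ 18908.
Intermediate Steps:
k = 8 (k = -8 + (-4*(-1)*(-1))² = -8 + (4*(-1))² = -8 + (-4)² = -8 + 16 = 8)
1/(-5377) + ((V(19, k) + 5628) + 13259) = 1/(-5377) + ((√(19² + 8²) + 5628) + 13259) = -1/5377 + ((√(361 + 64) + 5628) + 13259) = -1/5377 + ((√425 + 5628) + 13259) = -1/5377 + ((5*√17 + 5628) + 13259) = -1/5377 + ((5628 + 5*√17) + 13259) = -1/5377 + (18887 + 5*√17) = 101555398/5377 + 5*√17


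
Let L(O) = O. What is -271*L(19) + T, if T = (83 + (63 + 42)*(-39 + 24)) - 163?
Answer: -6804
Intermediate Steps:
T = -1655 (T = (83 + 105*(-15)) - 163 = (83 - 1575) - 163 = -1492 - 163 = -1655)
-271*L(19) + T = -271*19 - 1655 = -5149 - 1655 = -6804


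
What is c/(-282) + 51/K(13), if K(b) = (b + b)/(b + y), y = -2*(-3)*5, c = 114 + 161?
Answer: 152819/1833 ≈ 83.371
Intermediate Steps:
c = 275
y = 30 (y = 6*5 = 30)
K(b) = 2*b/(30 + b) (K(b) = (b + b)/(b + 30) = (2*b)/(30 + b) = 2*b/(30 + b))
c/(-282) + 51/K(13) = 275/(-282) + 51/((2*13/(30 + 13))) = 275*(-1/282) + 51/((2*13/43)) = -275/282 + 51/((2*13*(1/43))) = -275/282 + 51/(26/43) = -275/282 + 51*(43/26) = -275/282 + 2193/26 = 152819/1833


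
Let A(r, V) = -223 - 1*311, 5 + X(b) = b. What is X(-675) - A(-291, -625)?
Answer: -146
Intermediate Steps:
X(b) = -5 + b
A(r, V) = -534 (A(r, V) = -223 - 311 = -534)
X(-675) - A(-291, -625) = (-5 - 675) - 1*(-534) = -680 + 534 = -146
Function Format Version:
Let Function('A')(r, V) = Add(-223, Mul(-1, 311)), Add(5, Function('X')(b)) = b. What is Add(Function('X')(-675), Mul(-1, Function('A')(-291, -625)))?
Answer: -146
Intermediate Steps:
Function('X')(b) = Add(-5, b)
Function('A')(r, V) = -534 (Function('A')(r, V) = Add(-223, -311) = -534)
Add(Function('X')(-675), Mul(-1, Function('A')(-291, -625))) = Add(Add(-5, -675), Mul(-1, -534)) = Add(-680, 534) = -146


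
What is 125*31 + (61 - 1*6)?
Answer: 3930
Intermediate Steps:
125*31 + (61 - 1*6) = 3875 + (61 - 6) = 3875 + 55 = 3930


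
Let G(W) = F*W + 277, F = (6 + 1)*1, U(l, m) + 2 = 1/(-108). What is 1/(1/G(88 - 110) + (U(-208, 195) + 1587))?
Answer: 4428/7018375 ≈ 0.00063092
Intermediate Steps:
U(l, m) = -217/108 (U(l, m) = -2 + 1/(-108) = -2 - 1/108 = -217/108)
F = 7 (F = 7*1 = 7)
G(W) = 277 + 7*W (G(W) = 7*W + 277 = 277 + 7*W)
1/(1/G(88 - 110) + (U(-208, 195) + 1587)) = 1/(1/(277 + 7*(88 - 110)) + (-217/108 + 1587)) = 1/(1/(277 + 7*(-22)) + 171179/108) = 1/(1/(277 - 154) + 171179/108) = 1/(1/123 + 171179/108) = 1/(7018375/4428) = 4428/7018375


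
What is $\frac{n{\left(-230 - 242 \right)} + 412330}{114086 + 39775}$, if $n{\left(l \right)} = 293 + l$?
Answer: $\frac{412151}{153861} \approx 2.6787$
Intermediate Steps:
$\frac{n{\left(-230 - 242 \right)} + 412330}{114086 + 39775} = \frac{\left(293 - 472\right) + 412330}{114086 + 39775} = \frac{\left(293 - 472\right) + 412330}{153861} = \left(\left(293 - 472\right) + 412330\right) \frac{1}{153861} = \left(-179 + 412330\right) \frac{1}{153861} = 412151 \cdot \frac{1}{153861} = \frac{412151}{153861}$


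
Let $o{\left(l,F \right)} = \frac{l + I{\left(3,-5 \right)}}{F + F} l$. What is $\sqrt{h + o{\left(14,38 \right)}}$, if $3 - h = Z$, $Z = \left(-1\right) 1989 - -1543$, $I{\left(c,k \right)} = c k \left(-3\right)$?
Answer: $\frac{5 \sqrt{26562}}{38} \approx 21.445$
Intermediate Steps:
$I{\left(c,k \right)} = - 3 c k$
$o{\left(l,F \right)} = \frac{l \left(45 + l\right)}{2 F}$ ($o{\left(l,F \right)} = \frac{l - 9 \left(-5\right)}{F + F} l = \frac{l + 45}{2 F} l = \left(45 + l\right) \frac{1}{2 F} l = \frac{45 + l}{2 F} l = \frac{l \left(45 + l\right)}{2 F}$)
$Z = -446$ ($Z = -1989 + 1543 = -446$)
$h = 449$ ($h = 3 - -446 = 3 + 446 = 449$)
$\sqrt{h + o{\left(14,38 \right)}} = \sqrt{449 + \frac{1}{2} \cdot 14 \cdot \frac{1}{38} \left(45 + 14\right)} = \sqrt{449 + \frac{1}{2} \cdot 14 \cdot \frac{1}{38} \cdot 59} = \sqrt{449 + \frac{413}{38}} = \sqrt{\frac{17475}{38}} = \frac{5 \sqrt{26562}}{38}$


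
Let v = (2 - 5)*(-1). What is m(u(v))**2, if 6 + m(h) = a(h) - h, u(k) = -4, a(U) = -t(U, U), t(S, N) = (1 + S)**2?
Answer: 121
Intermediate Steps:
v = 3 (v = -3*(-1) = 3)
a(U) = -(1 + U)**2
m(h) = -6 - h - (1 + h)**2 (m(h) = -6 + (-(1 + h)**2 - h) = -6 + (-h - (1 + h)**2) = -6 - h - (1 + h)**2)
m(u(v))**2 = (-6 - 1*(-4) - (1 - 4)**2)**2 = (-6 + 4 - 1*(-3)**2)**2 = (-6 + 4 - 1*9)**2 = (-6 + 4 - 9)**2 = (-11)**2 = 121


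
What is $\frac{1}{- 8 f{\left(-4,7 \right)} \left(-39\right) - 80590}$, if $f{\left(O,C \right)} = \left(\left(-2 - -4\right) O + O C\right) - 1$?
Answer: $- \frac{1}{92134} \approx -1.0854 \cdot 10^{-5}$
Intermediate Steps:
$f{\left(O,C \right)} = -1 + 2 O + C O$ ($f{\left(O,C \right)} = \left(\left(-2 + 4\right) O + C O\right) - 1 = \left(2 O + C O\right) - 1 = -1 + 2 O + C O$)
$\frac{1}{- 8 f{\left(-4,7 \right)} \left(-39\right) - 80590} = \frac{1}{- 8 \left(-1 + 2 \left(-4\right) + 7 \left(-4\right)\right) \left(-39\right) - 80590} = \frac{1}{- 8 \left(-1 - 8 - 28\right) \left(-39\right) - 80590} = \frac{1}{\left(-8\right) \left(-37\right) \left(-39\right) - 80590} = \frac{1}{296 \left(-39\right) - 80590} = \frac{1}{-11544 - 80590} = \frac{1}{-92134} = - \frac{1}{92134}$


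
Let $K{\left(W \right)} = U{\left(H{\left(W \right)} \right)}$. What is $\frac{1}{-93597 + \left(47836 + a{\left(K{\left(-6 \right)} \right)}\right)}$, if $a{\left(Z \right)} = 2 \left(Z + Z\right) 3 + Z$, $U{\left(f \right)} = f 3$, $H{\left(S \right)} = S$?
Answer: $- \frac{1}{45995} \approx -2.1741 \cdot 10^{-5}$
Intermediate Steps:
$U{\left(f \right)} = 3 f$
$K{\left(W \right)} = 3 W$
$a{\left(Z \right)} = 13 Z$ ($a{\left(Z \right)} = 2 \cdot 2 Z 3 + Z = 4 Z 3 + Z = 12 Z + Z = 13 Z$)
$\frac{1}{-93597 + \left(47836 + a{\left(K{\left(-6 \right)} \right)}\right)} = \frac{1}{-93597 + \left(47836 + 13 \cdot 3 \left(-6\right)\right)} = \frac{1}{-93597 + \left(47836 + 13 \left(-18\right)\right)} = \frac{1}{-93597 + \left(47836 - 234\right)} = \frac{1}{-93597 + 47602} = \frac{1}{-45995} = - \frac{1}{45995}$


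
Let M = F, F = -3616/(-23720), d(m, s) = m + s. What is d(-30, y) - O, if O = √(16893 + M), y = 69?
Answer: 39 - √148511504105/2965 ≈ -90.974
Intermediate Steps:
F = 452/2965 (F = -3616*(-1/23720) = 452/2965 ≈ 0.15245)
M = 452/2965 ≈ 0.15245
O = √148511504105/2965 (O = √(16893 + 452/2965) = √(50088197/2965) = √148511504105/2965 ≈ 129.97)
d(-30, y) - O = (-30 + 69) - √148511504105/2965 = 39 - √148511504105/2965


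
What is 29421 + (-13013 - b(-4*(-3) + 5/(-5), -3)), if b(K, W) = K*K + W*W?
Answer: 16278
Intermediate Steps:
b(K, W) = K² + W²
29421 + (-13013 - b(-4*(-3) + 5/(-5), -3)) = 29421 + (-13013 - ((-4*(-3) + 5/(-5))² + (-3)²)) = 29421 + (-13013 - ((12 + 5*(-⅕))² + 9)) = 29421 + (-13013 - ((12 - 1)² + 9)) = 29421 + (-13013 - (11² + 9)) = 29421 + (-13013 - (121 + 9)) = 29421 + (-13013 - 1*130) = 29421 + (-13013 - 130) = 29421 - 13143 = 16278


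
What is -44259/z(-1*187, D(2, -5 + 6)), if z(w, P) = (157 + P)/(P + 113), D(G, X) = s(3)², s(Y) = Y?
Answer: -2699799/83 ≈ -32528.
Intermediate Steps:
D(G, X) = 9 (D(G, X) = 3² = 9)
z(w, P) = (157 + P)/(113 + P)
-44259/z(-1*187, D(2, -5 + 6)) = -44259*(113 + 9)/(157 + 9) = -44259/(166/122) = -44259/((1/122)*166) = -44259/83/61 = -44259*61/83 = -2699799/83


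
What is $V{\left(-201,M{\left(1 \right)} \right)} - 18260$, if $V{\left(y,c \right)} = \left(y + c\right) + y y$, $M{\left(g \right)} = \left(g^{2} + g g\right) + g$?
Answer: $21943$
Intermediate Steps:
$M{\left(g \right)} = g + 2 g^{2}$ ($M{\left(g \right)} = \left(g^{2} + g^{2}\right) + g = 2 g^{2} + g = g + 2 g^{2}$)
$V{\left(y,c \right)} = c + y + y^{2}$ ($V{\left(y,c \right)} = \left(c + y\right) + y^{2} = c + y + y^{2}$)
$V{\left(-201,M{\left(1 \right)} \right)} - 18260 = \left(1 \left(1 + 2 \cdot 1\right) - 201 + \left(-201\right)^{2}\right) - 18260 = \left(1 \left(1 + 2\right) - 201 + 40401\right) - 18260 = \left(1 \cdot 3 - 201 + 40401\right) - 18260 = \left(3 - 201 + 40401\right) - 18260 = 40203 - 18260 = 21943$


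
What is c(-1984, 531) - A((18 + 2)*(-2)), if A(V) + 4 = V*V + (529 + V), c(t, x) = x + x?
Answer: -1023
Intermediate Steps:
c(t, x) = 2*x
A(V) = 525 + V + V² (A(V) = -4 + (V*V + (529 + V)) = -4 + (V² + (529 + V)) = -4 + (529 + V + V²) = 525 + V + V²)
c(-1984, 531) - A((18 + 2)*(-2)) = 2*531 - (525 + (18 + 2)*(-2) + ((18 + 2)*(-2))²) = 1062 - (525 + 20*(-2) + (20*(-2))²) = 1062 - (525 - 40 + (-40)²) = 1062 - (525 - 40 + 1600) = 1062 - 1*2085 = 1062 - 2085 = -1023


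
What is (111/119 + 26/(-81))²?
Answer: 34774609/92910321 ≈ 0.37428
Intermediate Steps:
(111/119 + 26/(-81))² = (111*(1/119) + 26*(-1/81))² = (111/119 - 26/81)² = (5897/9639)² = 34774609/92910321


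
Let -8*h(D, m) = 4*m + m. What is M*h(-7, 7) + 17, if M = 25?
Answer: -739/8 ≈ -92.375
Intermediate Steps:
h(D, m) = -5*m/8 (h(D, m) = -(4*m + m)/8 = -5*m/8)
M*h(-7, 7) + 17 = 25*(-5/8*7) + 17 = 25*(-35/8) + 17 = -875/8 + 17 = -739/8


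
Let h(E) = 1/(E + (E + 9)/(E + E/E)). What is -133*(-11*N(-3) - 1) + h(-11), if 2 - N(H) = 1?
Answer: 86179/54 ≈ 1595.9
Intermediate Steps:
N(H) = 1 (N(H) = 2 - 1*1 = 2 - 1 = 1)
h(E) = 1/(E + (9 + E)/(1 + E)) (h(E) = 1/(E + (9 + E)/(E + 1)) = 1/(E + (9 + E)/(1 + E)))
-133*(-11*N(-3) - 1) + h(-11) = -133*(-11*1 - 1) + (1 - 11)/(9 + (-11)**2 + 2*(-11)) = -133*(-11 - 1) - 10/(9 + 121 - 22) = -133*(-12) - 10/108 = 1596 + (1/108)*(-10) = 1596 - 5/54 = 86179/54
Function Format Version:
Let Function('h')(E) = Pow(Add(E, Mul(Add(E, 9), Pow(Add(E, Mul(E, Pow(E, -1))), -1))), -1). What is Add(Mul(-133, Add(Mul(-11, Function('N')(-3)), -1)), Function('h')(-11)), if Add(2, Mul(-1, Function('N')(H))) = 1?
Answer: Rational(86179, 54) ≈ 1595.9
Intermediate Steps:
Function('N')(H) = 1 (Function('N')(H) = Add(2, Mul(-1, 1)) = Add(2, -1) = 1)
Function('h')(E) = Pow(Add(E, Mul(Pow(Add(1, E), -1), Add(9, E))), -1) (Function('h')(E) = Pow(Add(E, Mul(Add(9, E), Pow(Add(E, 1), -1))), -1) = Pow(Add(E, Mul(Add(9, E), Pow(Add(1, E), -1))), -1) = Pow(Add(E, Mul(Pow(Add(1, E), -1), Add(9, E))), -1))
Add(Mul(-133, Add(Mul(-11, Function('N')(-3)), -1)), Function('h')(-11)) = Add(Mul(-133, Add(Mul(-11, 1), -1)), Mul(Pow(Add(9, Pow(-11, 2), Mul(2, -11)), -1), Add(1, -11))) = Add(Mul(-133, Add(-11, -1)), Mul(Pow(Add(9, 121, -22), -1), -10)) = Add(Mul(-133, -12), Mul(Pow(108, -1), -10)) = Add(1596, Mul(Rational(1, 108), -10)) = Add(1596, Rational(-5, 54)) = Rational(86179, 54)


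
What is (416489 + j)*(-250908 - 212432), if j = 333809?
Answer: -347643075320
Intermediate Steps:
(416489 + j)*(-250908 - 212432) = (416489 + 333809)*(-250908 - 212432) = 750298*(-463340) = -347643075320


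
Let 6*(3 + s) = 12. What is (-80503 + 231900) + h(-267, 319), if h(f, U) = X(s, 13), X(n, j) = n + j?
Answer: 151409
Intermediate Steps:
s = -1 (s = -3 + (⅙)*12 = -3 + 2 = -1)
X(n, j) = j + n
h(f, U) = 12 (h(f, U) = 13 - 1 = 12)
(-80503 + 231900) + h(-267, 319) = (-80503 + 231900) + 12 = 151397 + 12 = 151409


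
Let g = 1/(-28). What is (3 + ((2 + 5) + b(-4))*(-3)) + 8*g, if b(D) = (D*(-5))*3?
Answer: -1388/7 ≈ -198.29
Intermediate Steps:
g = -1/28 ≈ -0.035714
b(D) = -15*D (b(D) = -5*D*3 = -15*D)
(3 + ((2 + 5) + b(-4))*(-3)) + 8*g = (3 + ((2 + 5) - 15*(-4))*(-3)) + 8*(-1/28) = (3 + (7 + 60)*(-3)) - 2/7 = (3 + 67*(-3)) - 2/7 = (3 - 201) - 2/7 = -198 - 2/7 = -1388/7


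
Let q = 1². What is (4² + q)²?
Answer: 289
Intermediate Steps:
q = 1
(4² + q)² = (4² + 1)² = (16 + 1)² = 17² = 289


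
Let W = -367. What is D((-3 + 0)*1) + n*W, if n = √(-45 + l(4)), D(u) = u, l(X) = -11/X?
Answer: -3 - 367*I*√191/2 ≈ -3.0 - 2536.0*I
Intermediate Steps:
n = I*√191/2 (n = √(-45 - 11/4) = √(-191/4) = I*√191/2 ≈ 6.9101*I)
D((-3 + 0)*1) + n*W = (-3 + 0)*1 + (I*√191/2)*(-367) = -3*1 - 367*I*√191/2 = -3 - 367*I*√191/2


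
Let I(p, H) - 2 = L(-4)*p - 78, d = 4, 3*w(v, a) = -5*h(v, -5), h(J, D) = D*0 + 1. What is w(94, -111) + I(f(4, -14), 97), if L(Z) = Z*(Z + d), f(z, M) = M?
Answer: -233/3 ≈ -77.667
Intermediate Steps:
h(J, D) = 1 (h(J, D) = 0 + 1 = 1)
w(v, a) = -5/3 (w(v, a) = (-5*1)/3 = (1/3)*(-5) = -5/3)
L(Z) = Z*(4 + Z) (L(Z) = Z*(Z + 4) = Z*(4 + Z))
I(p, H) = -76 (I(p, H) = 2 + ((-4*(4 - 4))*p - 78) = 2 + ((-4*0)*p - 78) = 2 + (0*p - 78) = 2 + (0 - 78) = 2 - 78 = -76)
w(94, -111) + I(f(4, -14), 97) = -5/3 - 76 = -233/3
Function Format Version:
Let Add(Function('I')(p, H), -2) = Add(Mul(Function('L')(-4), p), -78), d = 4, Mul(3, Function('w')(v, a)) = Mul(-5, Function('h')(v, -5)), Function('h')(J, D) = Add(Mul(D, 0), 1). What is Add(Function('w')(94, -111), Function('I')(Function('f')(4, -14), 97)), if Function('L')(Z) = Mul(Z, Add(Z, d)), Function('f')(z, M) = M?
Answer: Rational(-233, 3) ≈ -77.667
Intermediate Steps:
Function('h')(J, D) = 1 (Function('h')(J, D) = Add(0, 1) = 1)
Function('w')(v, a) = Rational(-5, 3) (Function('w')(v, a) = Mul(Rational(1, 3), Mul(-5, 1)) = Mul(Rational(1, 3), -5) = Rational(-5, 3))
Function('L')(Z) = Mul(Z, Add(4, Z)) (Function('L')(Z) = Mul(Z, Add(Z, 4)) = Mul(Z, Add(4, Z)))
Function('I')(p, H) = -76 (Function('I')(p, H) = Add(2, Add(Mul(Mul(-4, Add(4, -4)), p), -78)) = Add(2, Add(Mul(Mul(-4, 0), p), -78)) = Add(2, Add(Mul(0, p), -78)) = Add(2, Add(0, -78)) = Add(2, -78) = -76)
Add(Function('w')(94, -111), Function('I')(Function('f')(4, -14), 97)) = Add(Rational(-5, 3), -76) = Rational(-233, 3)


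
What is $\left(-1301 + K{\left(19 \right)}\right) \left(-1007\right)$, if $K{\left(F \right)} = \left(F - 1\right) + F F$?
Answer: $928454$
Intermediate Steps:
$K{\left(F \right)} = -1 + F + F^{2}$ ($K{\left(F \right)} = \left(-1 + F\right) + F^{2} = -1 + F + F^{2}$)
$\left(-1301 + K{\left(19 \right)}\right) \left(-1007\right) = \left(-1301 + \left(-1 + 19 + 19^{2}\right)\right) \left(-1007\right) = \left(-1301 + \left(-1 + 19 + 361\right)\right) \left(-1007\right) = \left(-1301 + 379\right) \left(-1007\right) = \left(-922\right) \left(-1007\right) = 928454$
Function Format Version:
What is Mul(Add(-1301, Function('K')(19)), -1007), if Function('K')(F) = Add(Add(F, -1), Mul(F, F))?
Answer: 928454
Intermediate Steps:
Function('K')(F) = Add(-1, F, Pow(F, 2)) (Function('K')(F) = Add(Add(-1, F), Pow(F, 2)) = Add(-1, F, Pow(F, 2)))
Mul(Add(-1301, Function('K')(19)), -1007) = Mul(Add(-1301, Add(-1, 19, Pow(19, 2))), -1007) = Mul(Add(-1301, Add(-1, 19, 361)), -1007) = Mul(Add(-1301, 379), -1007) = Mul(-922, -1007) = 928454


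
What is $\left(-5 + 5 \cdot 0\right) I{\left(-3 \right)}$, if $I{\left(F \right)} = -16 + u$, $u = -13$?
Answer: $145$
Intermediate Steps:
$I{\left(F \right)} = -29$ ($I{\left(F \right)} = -16 - 13 = -29$)
$\left(-5 + 5 \cdot 0\right) I{\left(-3 \right)} = \left(-5 + 5 \cdot 0\right) \left(-29\right) = \left(-5 + 0\right) \left(-29\right) = \left(-5\right) \left(-29\right) = 145$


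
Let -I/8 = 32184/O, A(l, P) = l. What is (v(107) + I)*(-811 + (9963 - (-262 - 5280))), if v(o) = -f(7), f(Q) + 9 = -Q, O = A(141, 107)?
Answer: -1250047968/47 ≈ -2.6597e+7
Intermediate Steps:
O = 141
f(Q) = -9 - Q
I = -85824/47 (I = -257472/141 = -8*10728/47 = -85824/47 ≈ -1826.0)
v(o) = 16 (v(o) = -(-9 - 1*7) = -(-9 - 7) = -1*(-16) = 16)
(v(107) + I)*(-811 + (9963 - (-262 - 5280))) = (16 - 85824/47)*(-811 + (9963 - (-262 - 5280))) = -85072*(-811 + (9963 - 1*(-5542)))/47 = -85072*(-811 + (9963 + 5542))/47 = -85072*(-811 + 15505)/47 = -85072/47*14694 = -1250047968/47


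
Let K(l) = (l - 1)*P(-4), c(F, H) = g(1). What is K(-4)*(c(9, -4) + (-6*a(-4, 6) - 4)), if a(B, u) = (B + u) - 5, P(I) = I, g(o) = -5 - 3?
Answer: 120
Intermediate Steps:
g(o) = -8
c(F, H) = -8
a(B, u) = -5 + B + u
K(l) = 4 - 4*l (K(l) = (l - 1)*(-4) = (-1 + l)*(-4) = 4 - 4*l)
K(-4)*(c(9, -4) + (-6*a(-4, 6) - 4)) = (4 - 4*(-4))*(-8 + (-6*(-5 - 4 + 6) - 4)) = (4 + 16)*(-8 + (-6*(-3) - 4)) = 20*(-8 + (18 - 4)) = 20*(-8 + 14) = 20*6 = 120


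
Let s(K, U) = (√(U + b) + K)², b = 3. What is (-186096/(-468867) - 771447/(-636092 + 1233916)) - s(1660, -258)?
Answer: -257441101177863735/93433315136 - 3320*I*√255 ≈ -2.7553e+6 - 53016.0*I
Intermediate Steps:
s(K, U) = (K + √(3 + U))² (s(K, U) = (√(U + 3) + K)² = (√(3 + U) + K)² = (K + √(3 + U))²)
(-186096/(-468867) - 771447/(-636092 + 1233916)) - s(1660, -258) = (-186096/(-468867) - 771447/(-636092 + 1233916)) - (1660 + √(3 - 258))² = (-186096*(-1/468867) - 771447/597824) - (1660 + √(-255))² = (62032/156289 - 771447*1/597824) - (1660 + I*√255)² = (62032/156289 - 771447/597824) - (1660 + I*√255)² = -83484461815/93433315136 - (1660 + I*√255)²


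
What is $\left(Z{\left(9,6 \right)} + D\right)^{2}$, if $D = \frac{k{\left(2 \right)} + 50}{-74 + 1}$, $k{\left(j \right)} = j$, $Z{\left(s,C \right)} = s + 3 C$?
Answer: $\frac{3682561}{5329} \approx 691.04$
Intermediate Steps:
$D = - \frac{52}{73}$ ($D = \frac{2 + 50}{-74 + 1} = \frac{52}{-73} = 52 \left(- \frac{1}{73}\right) = - \frac{52}{73} \approx -0.71233$)
$\left(Z{\left(9,6 \right)} + D\right)^{2} = \left(\left(9 + 3 \cdot 6\right) - \frac{52}{73}\right)^{2} = \left(\left(9 + 18\right) - \frac{52}{73}\right)^{2} = \left(27 - \frac{52}{73}\right)^{2} = \left(\frac{1919}{73}\right)^{2} = \frac{3682561}{5329}$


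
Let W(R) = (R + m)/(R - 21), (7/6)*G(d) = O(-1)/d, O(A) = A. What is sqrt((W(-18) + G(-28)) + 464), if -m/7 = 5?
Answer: sqrt(138740082)/546 ≈ 21.573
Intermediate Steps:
m = -35 (m = -7*5 = -35)
G(d) = -6/(7*d) (G(d) = 6*(-1/d)/7 = -6/(7*d))
W(R) = (-35 + R)/(-21 + R) (W(R) = (R - 35)/(R - 21) = (-35 + R)/(-21 + R))
sqrt((W(-18) + G(-28)) + 464) = sqrt(((-35 - 18)/(-21 - 18) - 6/7/(-28)) + 464) = sqrt((-53/(-39) - 6/7*(-1/28)) + 464) = sqrt((-1/39*(-53) + 3/98) + 464) = sqrt((53/39 + 3/98) + 464) = sqrt(5311/3822 + 464) = sqrt(1778719/3822) = sqrt(138740082)/546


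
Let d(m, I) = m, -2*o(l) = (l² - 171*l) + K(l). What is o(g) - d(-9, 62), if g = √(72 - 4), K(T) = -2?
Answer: -24 + 171*√17 ≈ 681.05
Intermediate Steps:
g = 2*√17 (g = √68 = 2*√17 ≈ 8.2462)
o(l) = 1 - l²/2 + 171*l/2 (o(l) = -((l² - 171*l) - 2)/2 = -(-2 + l² - 171*l)/2 = 1 - l²/2 + 171*l/2)
o(g) - d(-9, 62) = (1 - (2*√17)²/2 + 171*(2*√17)/2) - 1*(-9) = (1 - ½*68 + 171*√17) + 9 = (1 - 34 + 171*√17) + 9 = (-33 + 171*√17) + 9 = -24 + 171*√17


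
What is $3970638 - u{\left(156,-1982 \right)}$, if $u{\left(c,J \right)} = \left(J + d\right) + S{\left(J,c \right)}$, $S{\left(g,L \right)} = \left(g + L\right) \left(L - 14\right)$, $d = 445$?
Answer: $4231467$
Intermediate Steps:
$S{\left(g,L \right)} = \left(-14 + L\right) \left(L + g\right)$ ($S{\left(g,L \right)} = \left(L + g\right) \left(-14 + L\right) = \left(-14 + L\right) \left(L + g\right)$)
$u{\left(c,J \right)} = 445 + c^{2} - 14 c - 13 J + J c$ ($u{\left(c,J \right)} = \left(J + 445\right) + \left(c^{2} - 14 c - 14 J + c J\right) = \left(445 + J\right) + \left(c^{2} - 14 c - 14 J + J c\right) = \left(445 + J\right) + \left(c^{2} - 14 J - 14 c + J c\right) = 445 + c^{2} - 14 c - 13 J + J c$)
$3970638 - u{\left(156,-1982 \right)} = 3970638 - \left(445 + 156^{2} - 2184 - -25766 - 309192\right) = 3970638 - \left(445 + 24336 - 2184 + 25766 - 309192\right) = 3970638 - -260829 = 3970638 + 260829 = 4231467$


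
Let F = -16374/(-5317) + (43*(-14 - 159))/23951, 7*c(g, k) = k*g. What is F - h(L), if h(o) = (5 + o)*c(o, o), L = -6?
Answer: 164019823/20730983 ≈ 7.9118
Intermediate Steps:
c(g, k) = g*k/7 (c(g, k) = (k*g)/7 = (g*k)/7 = g*k/7)
F = 8200477/2961569 (F = -16374*(-1/5317) + (43*(-173))*(1/23951) = 16374/5317 - 7439*1/23951 = 16374/5317 - 173/557 = 8200477/2961569 ≈ 2.7690)
h(o) = o²*(5 + o)/7 (h(o) = (5 + o)*(o*o/7) = (5 + o)*(o²/7) = o²*(5 + o)/7)
F - h(L) = 8200477/2961569 - (-6)²*(5 - 6)/7 = 8200477/2961569 - 36*(-1)/7 = 8200477/2961569 - 1*(-36/7) = 8200477/2961569 + 36/7 = 164019823/20730983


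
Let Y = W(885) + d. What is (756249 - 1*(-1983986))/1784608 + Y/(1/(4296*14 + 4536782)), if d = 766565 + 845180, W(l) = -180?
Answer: 13220813380747607755/1784608 ≈ 7.4082e+12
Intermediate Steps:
d = 1611745
Y = 1611565 (Y = -180 + 1611745 = 1611565)
(756249 - 1*(-1983986))/1784608 + Y/(1/(4296*14 + 4536782)) = (756249 - 1*(-1983986))/1784608 + 1611565/(1/(4296*14 + 4536782)) = (756249 + 1983986)*(1/1784608) + 1611565/(1/(60144 + 4536782)) = 2740235*(1/1784608) + 1611565/(1/4596926) = 2740235/1784608 + 1611565/(1/4596926) = 2740235/1784608 + 1611565*4596926 = 2740235/1784608 + 7408245049190 = 13220813380747607755/1784608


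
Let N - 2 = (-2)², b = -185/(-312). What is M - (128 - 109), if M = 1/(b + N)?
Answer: -38771/2057 ≈ -18.848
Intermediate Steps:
b = 185/312 (b = -185*(-1/312) = 185/312 ≈ 0.59295)
N = 6 (N = 2 + (-2)² = 2 + 4 = 6)
M = 312/2057 (M = 1/(185/312 + 6) = 1/(2057/312) = 312/2057 ≈ 0.15168)
M - (128 - 109) = 312/2057 - (128 - 109) = 312/2057 - 1*19 = 312/2057 - 19 = -38771/2057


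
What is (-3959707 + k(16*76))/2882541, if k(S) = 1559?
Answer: -3958148/2882541 ≈ -1.3731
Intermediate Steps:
(-3959707 + k(16*76))/2882541 = (-3959707 + 1559)/2882541 = -3958148*1/2882541 = -3958148/2882541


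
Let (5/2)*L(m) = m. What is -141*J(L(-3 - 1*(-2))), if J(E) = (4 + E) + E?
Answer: -2256/5 ≈ -451.20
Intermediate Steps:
L(m) = 2*m/5
J(E) = 4 + 2*E
-141*J(L(-3 - 1*(-2))) = -141*(4 + 2*(2*(-3 - 1*(-2))/5)) = -141*(4 + 2*(2*(-3 + 2)/5)) = -141*(4 + 2*((⅖)*(-1))) = -141*(4 + 2*(-⅖)) = -141*(4 - ⅘) = -141*16/5 = -2256/5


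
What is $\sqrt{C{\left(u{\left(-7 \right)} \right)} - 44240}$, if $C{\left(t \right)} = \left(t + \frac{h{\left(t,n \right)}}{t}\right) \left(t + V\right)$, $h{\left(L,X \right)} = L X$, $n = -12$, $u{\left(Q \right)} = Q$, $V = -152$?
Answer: $i \sqrt{41219} \approx 203.02 i$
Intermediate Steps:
$C{\left(t \right)} = \left(-152 + t\right) \left(-12 + t\right)$ ($C{\left(t \right)} = \left(t + \frac{t \left(-12\right)}{t}\right) \left(t - 152\right) = \left(t + \frac{\left(-12\right) t}{t}\right) \left(-152 + t\right) = \left(t - 12\right) \left(-152 + t\right) = \left(-12 + t\right) \left(-152 + t\right) = \left(-152 + t\right) \left(-12 + t\right)$)
$\sqrt{C{\left(u{\left(-7 \right)} \right)} - 44240} = \sqrt{\left(1824 + \left(-7\right)^{2} - -1148\right) - 44240} = \sqrt{\left(1824 + 49 + 1148\right) - 44240} = \sqrt{3021 - 44240} = \sqrt{-41219} = i \sqrt{41219}$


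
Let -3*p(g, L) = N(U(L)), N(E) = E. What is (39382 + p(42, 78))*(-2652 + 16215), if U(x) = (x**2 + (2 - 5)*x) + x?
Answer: 507337578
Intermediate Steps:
U(x) = x**2 - 2*x (U(x) = (x**2 - 3*x) + x = x**2 - 2*x)
p(g, L) = -L*(-2 + L)/3
(39382 + p(42, 78))*(-2652 + 16215) = (39382 + (1/3)*78*(2 - 1*78))*(-2652 + 16215) = (39382 + (1/3)*78*(2 - 78))*13563 = (39382 + (1/3)*78*(-76))*13563 = (39382 - 1976)*13563 = 37406*13563 = 507337578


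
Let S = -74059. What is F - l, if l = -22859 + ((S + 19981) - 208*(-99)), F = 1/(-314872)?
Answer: 17741462839/314872 ≈ 56345.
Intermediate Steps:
F = -1/314872 ≈ -3.1759e-6
l = -56345 (l = -22859 + ((-74059 + 19981) - 208*(-99)) = -22859 + (-54078 + 20592) = -22859 - 33486 = -56345)
F - l = -1/314872 - 1*(-56345) = -1/314872 + 56345 = 17741462839/314872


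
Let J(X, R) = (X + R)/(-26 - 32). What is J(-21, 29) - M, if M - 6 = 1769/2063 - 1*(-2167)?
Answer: -130063624/59827 ≈ -2174.0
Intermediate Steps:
J(X, R) = -R/58 - X/58 (J(X, R) = (R + X)/(-58) = (R + X)*(-1/58) = -R/58 - X/58)
M = 4484668/2063 (M = 6 + (1769/2063 - 1*(-2167)) = 6 + (1769*(1/2063) + 2167) = 6 + (1769/2063 + 2167) = 6 + 4472290/2063 = 4484668/2063 ≈ 2173.9)
J(-21, 29) - M = (-1/58*29 - 1/58*(-21)) - 1*4484668/2063 = (-½ + 21/58) - 4484668/2063 = -4/29 - 4484668/2063 = -130063624/59827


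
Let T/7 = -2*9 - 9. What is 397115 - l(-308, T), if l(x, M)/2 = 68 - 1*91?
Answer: 397161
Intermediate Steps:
T = -189 (T = 7*(-2*9 - 9) = 7*(-18 - 9) = 7*(-27) = -189)
l(x, M) = -46 (l(x, M) = 2*(68 - 1*91) = 2*(68 - 91) = 2*(-23) = -46)
397115 - l(-308, T) = 397115 - 1*(-46) = 397115 + 46 = 397161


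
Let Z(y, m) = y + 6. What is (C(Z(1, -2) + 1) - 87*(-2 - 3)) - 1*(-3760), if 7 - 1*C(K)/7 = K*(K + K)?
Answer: 3348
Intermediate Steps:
Z(y, m) = 6 + y
C(K) = 49 - 14*K² (C(K) = 49 - 7*K*(K + K) = 49 - 7*K*2*K = 49 - 14*K²)
(C(Z(1, -2) + 1) - 87*(-2 - 3)) - 1*(-3760) = ((49 - 14*((6 + 1) + 1)²) - 87*(-2 - 3)) - 1*(-3760) = ((49 - 14*(7 + 1)²) - 87*(-5)) + 3760 = ((49 - 14*8²) - 29*(-15)) + 3760 = ((49 - 14*64) + 435) + 3760 = ((49 - 896) + 435) + 3760 = (-847 + 435) + 3760 = -412 + 3760 = 3348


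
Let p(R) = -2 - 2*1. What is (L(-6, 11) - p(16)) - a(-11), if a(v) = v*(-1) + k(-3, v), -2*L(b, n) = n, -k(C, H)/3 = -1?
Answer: -31/2 ≈ -15.500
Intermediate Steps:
k(C, H) = 3 (k(C, H) = -3*(-1) = 3)
L(b, n) = -n/2
p(R) = -4 (p(R) = -2 - 2 = -4)
a(v) = 3 - v (a(v) = v*(-1) + 3 = -v + 3 = 3 - v)
(L(-6, 11) - p(16)) - a(-11) = (-½*11 - 1*(-4)) - (3 - 1*(-11)) = (-11/2 + 4) - (3 + 11) = -3/2 - 1*14 = -3/2 - 14 = -31/2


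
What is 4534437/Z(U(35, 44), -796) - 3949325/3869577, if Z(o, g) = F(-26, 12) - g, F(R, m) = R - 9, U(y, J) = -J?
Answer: 17543347686824/2944748097 ≈ 5957.5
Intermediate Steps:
F(R, m) = -9 + R
Z(o, g) = -35 - g (Z(o, g) = (-9 - 26) - g = -35 - g)
4534437/Z(U(35, 44), -796) - 3949325/3869577 = 4534437/(-35 - 1*(-796)) - 3949325/3869577 = 4534437/(-35 + 796) - 3949325*1/3869577 = 4534437/761 - 3949325/3869577 = 17543347686824/2944748097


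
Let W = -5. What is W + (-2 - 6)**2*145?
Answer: 9275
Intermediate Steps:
W + (-2 - 6)**2*145 = -5 + (-2 - 6)**2*145 = -5 + (-8)**2*145 = -5 + 64*145 = -5 + 9280 = 9275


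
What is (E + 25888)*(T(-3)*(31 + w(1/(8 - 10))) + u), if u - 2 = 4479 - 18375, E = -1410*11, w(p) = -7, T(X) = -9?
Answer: -146433580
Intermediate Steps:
E = -15510
u = -13894 (u = 2 + (4479 - 18375) = 2 - 13896 = -13894)
(E + 25888)*(T(-3)*(31 + w(1/(8 - 10))) + u) = (-15510 + 25888)*(-9*(31 - 7) - 13894) = 10378*(-9*24 - 13894) = 10378*(-216 - 13894) = 10378*(-14110) = -146433580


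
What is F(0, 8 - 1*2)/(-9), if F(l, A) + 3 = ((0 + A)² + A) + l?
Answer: -13/3 ≈ -4.3333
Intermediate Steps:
F(l, A) = -3 + A + l + A² (F(l, A) = -3 + (((0 + A)² + A) + l) = -3 + ((A² + A) + l) = -3 + ((A + A²) + l) = -3 + (A + l + A²) = -3 + A + l + A²)
F(0, 8 - 1*2)/(-9) = (-3 + (8 - 1*2) + 0 + (8 - 1*2)²)/(-9) = (-3 + (8 - 2) + 0 + (8 - 2)²)*(-⅑) = (-3 + 6 + 0 + 6²)*(-⅑) = (-3 + 6 + 0 + 36)*(-⅑) = 39*(-⅑) = -13/3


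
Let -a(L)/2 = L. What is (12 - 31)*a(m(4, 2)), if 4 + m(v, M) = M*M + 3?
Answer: 114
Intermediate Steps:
m(v, M) = -1 + M**2 (m(v, M) = -4 + (M*M + 3) = -4 + (M**2 + 3) = -4 + (3 + M**2) = -1 + M**2)
a(L) = -2*L
(12 - 31)*a(m(4, 2)) = (12 - 31)*(-2*(-1 + 2**2)) = -(-38)*(-1 + 4) = -(-38)*3 = -19*(-6) = 114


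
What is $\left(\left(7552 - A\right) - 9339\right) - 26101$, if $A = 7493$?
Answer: $-35381$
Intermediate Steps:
$\left(\left(7552 - A\right) - 9339\right) - 26101 = \left(\left(7552 - 7493\right) - 9339\right) - 26101 = \left(59 - 9339\right) - 26101 = -9280 - 26101 = -35381$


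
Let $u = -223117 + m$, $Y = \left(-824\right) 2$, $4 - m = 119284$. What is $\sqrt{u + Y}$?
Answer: $i \sqrt{344045} \approx 586.55 i$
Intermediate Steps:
$m = -119280$ ($m = 4 - 119284 = -119280$)
$Y = -1648$
$u = -342397$ ($u = -223117 - 119280 = -342397$)
$\sqrt{u + Y} = \sqrt{-342397 - 1648} = \sqrt{-344045} = i \sqrt{344045}$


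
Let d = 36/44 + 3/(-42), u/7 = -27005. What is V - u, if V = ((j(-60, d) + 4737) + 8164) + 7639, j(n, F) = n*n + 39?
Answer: 213214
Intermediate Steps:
u = -189035 (u = 7*(-27005) = -189035)
d = 115/154 (d = 36*(1/44) + 3*(-1/42) = 9/11 - 1/14 = 115/154 ≈ 0.74675)
j(n, F) = 39 + n² (j(n, F) = n² + 39 = 39 + n²)
V = 24179 (V = (((39 + (-60)²) + 4737) + 8164) + 7639 = (((39 + 3600) + 4737) + 8164) + 7639 = ((3639 + 4737) + 8164) + 7639 = (8376 + 8164) + 7639 = 16540 + 7639 = 24179)
V - u = 24179 - 1*(-189035) = 24179 + 189035 = 213214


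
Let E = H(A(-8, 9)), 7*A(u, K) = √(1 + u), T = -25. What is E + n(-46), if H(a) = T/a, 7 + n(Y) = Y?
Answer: -53 + 25*I*√7 ≈ -53.0 + 66.144*I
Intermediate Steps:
n(Y) = -7 + Y
A(u, K) = √(1 + u)/7
H(a) = -25/a
E = 25*I*√7 (E = -25*7/√(1 - 8) = -25*(-I*√7) = -(-25)*I*√7 = 25*I*√7 ≈ 66.144*I)
E + n(-46) = 25*I*√7 + (-7 - 46) = 25*I*√7 - 53 = -53 + 25*I*√7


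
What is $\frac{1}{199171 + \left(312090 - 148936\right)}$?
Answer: $\frac{1}{362325} \approx 2.76 \cdot 10^{-6}$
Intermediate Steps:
$\frac{1}{199171 + \left(312090 - 148936\right)} = \frac{1}{199171 + 163154} = \frac{1}{362325}$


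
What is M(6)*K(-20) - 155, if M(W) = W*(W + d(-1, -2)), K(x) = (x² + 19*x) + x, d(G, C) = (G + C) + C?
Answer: -155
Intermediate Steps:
d(G, C) = G + 2*C (d(G, C) = (C + G) + C = G + 2*C)
K(x) = x² + 20*x
M(W) = W*(-5 + W) (M(W) = W*(W + (-1 + 2*(-2))) = W*(W + (-1 - 4)) = W*(W - 5) = W*(-5 + W))
M(6)*K(-20) - 155 = (6*(-5 + 6))*(-20*(20 - 20)) - 155 = (6*1)*(-20*0) - 155 = 6*0 - 155 = 0 - 155 = -155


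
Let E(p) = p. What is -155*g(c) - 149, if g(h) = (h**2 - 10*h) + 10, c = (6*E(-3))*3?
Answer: -537379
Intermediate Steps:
c = -54 (c = (6*(-3))*3 = -18*3 = -54)
g(h) = 10 + h**2 - 10*h
-155*g(c) - 149 = -155*(10 + (-54)**2 - 10*(-54)) - 149 = -155*(10 + 2916 + 540) - 149 = -155*3466 - 149 = -537230 - 149 = -537379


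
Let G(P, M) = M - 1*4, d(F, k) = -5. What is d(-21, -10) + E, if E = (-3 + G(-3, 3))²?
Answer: 11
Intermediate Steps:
G(P, M) = -4 + M (G(P, M) = M - 4 = -4 + M)
E = 16 (E = (-3 + (-4 + 3))² = (-3 - 1)² = (-4)² = 16)
d(-21, -10) + E = -5 + 16 = 11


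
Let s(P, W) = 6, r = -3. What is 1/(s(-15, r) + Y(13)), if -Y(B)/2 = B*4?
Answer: -1/98 ≈ -0.010204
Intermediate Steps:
Y(B) = -8*B (Y(B) = -2*B*4 = -8*B)
1/(s(-15, r) + Y(13)) = 1/(6 - 8*13) = 1/(6 - 104) = 1/(-98) = -1/98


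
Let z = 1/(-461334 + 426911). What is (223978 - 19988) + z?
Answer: 7021947769/34423 ≈ 2.0399e+5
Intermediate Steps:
z = -1/34423 (z = 1/(-34423) = -1/34423 ≈ -2.9050e-5)
(223978 - 19988) + z = (223978 - 19988) - 1/34423 = 203990 - 1/34423 = 7021947769/34423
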